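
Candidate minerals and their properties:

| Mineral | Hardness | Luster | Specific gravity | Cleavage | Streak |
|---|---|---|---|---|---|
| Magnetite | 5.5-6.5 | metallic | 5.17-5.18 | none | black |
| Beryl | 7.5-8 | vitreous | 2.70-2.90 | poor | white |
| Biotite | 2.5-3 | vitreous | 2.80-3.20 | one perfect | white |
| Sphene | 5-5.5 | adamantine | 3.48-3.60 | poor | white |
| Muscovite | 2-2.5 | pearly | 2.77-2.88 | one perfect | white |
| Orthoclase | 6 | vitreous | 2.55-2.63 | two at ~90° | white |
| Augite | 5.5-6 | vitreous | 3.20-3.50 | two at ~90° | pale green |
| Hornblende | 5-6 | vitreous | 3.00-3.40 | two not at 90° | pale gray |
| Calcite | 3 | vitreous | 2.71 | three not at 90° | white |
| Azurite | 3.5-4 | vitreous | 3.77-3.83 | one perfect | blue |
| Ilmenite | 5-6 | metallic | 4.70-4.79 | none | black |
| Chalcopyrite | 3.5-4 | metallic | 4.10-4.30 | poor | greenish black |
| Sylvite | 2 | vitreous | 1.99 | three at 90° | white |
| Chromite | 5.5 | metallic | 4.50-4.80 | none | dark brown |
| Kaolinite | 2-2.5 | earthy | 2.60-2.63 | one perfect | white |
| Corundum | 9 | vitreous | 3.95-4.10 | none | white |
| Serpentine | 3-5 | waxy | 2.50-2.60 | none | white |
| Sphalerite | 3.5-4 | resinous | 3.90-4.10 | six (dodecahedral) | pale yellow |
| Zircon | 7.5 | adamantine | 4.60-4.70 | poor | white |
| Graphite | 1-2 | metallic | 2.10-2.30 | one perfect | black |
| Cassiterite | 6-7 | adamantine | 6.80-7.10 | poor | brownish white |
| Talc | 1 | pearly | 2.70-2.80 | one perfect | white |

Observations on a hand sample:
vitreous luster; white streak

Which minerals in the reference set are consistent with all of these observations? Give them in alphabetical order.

Beryl, Biotite, Calcite, Corundum, Orthoclase, Sylvite

Vitreous luster — only Beryl, Biotite, Orthoclase, Augite, Hornblende, Calcite, Azurite, Sylvite, Corundum remain.
White streak eliminates Augite, Hornblende, Azurite.
The minerals that satisfy all observations are Beryl, Biotite, Calcite, Corundum, Orthoclase, Sylvite.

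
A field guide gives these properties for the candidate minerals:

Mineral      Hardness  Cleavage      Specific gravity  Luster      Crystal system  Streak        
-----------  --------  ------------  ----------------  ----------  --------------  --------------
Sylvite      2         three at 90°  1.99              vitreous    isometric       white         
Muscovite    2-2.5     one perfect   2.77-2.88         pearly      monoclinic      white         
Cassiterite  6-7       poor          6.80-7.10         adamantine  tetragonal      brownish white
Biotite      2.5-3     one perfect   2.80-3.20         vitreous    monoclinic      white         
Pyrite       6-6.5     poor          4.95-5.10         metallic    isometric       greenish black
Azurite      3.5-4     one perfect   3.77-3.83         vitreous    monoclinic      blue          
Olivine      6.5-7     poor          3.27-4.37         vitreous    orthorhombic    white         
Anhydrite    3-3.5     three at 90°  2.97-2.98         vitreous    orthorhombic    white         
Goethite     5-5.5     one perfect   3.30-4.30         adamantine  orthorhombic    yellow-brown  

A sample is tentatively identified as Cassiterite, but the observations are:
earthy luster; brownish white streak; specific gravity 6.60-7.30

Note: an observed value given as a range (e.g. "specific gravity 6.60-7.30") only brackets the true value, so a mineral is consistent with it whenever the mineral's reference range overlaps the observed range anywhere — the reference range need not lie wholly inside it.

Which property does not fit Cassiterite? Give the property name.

luster

Earthy luster: Cassiterite has adamantine luster — does not match.
Brownish white streak: Cassiterite has brownish white streak — within range.
Specific gravity 6.60-7.30: Cassiterite has SG 6.80-7.10 — within range.
Only the luster is inconsistent.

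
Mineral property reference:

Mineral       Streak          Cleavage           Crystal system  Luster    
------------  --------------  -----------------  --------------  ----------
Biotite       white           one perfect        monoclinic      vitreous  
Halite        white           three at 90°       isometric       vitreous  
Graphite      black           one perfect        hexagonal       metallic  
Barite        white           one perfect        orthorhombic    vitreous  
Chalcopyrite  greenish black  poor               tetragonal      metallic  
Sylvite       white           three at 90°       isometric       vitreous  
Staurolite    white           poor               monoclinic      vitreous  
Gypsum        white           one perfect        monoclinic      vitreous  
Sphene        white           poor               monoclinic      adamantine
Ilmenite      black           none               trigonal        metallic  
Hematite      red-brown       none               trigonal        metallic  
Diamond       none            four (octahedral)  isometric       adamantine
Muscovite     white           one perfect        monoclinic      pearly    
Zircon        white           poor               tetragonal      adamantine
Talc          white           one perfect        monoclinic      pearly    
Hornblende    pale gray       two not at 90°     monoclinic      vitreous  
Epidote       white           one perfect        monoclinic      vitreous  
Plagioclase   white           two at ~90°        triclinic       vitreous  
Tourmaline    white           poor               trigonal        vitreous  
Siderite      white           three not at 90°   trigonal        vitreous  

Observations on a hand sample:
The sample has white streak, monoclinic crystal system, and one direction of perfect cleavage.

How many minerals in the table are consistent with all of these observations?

White streak is inconsistent with Graphite, Chalcopyrite, Ilmenite, Hematite, Diamond, Hornblende.
Monoclinic crystal system — Biotite, Staurolite, Gypsum, Sphene, Muscovite, Talc, Epidote remain.
One direction of perfect cleavage rules out Staurolite, Sphene.
Consistent with every observation: Biotite, Epidote, Gypsum, Muscovite, Talc.
That is 5 minerals.

5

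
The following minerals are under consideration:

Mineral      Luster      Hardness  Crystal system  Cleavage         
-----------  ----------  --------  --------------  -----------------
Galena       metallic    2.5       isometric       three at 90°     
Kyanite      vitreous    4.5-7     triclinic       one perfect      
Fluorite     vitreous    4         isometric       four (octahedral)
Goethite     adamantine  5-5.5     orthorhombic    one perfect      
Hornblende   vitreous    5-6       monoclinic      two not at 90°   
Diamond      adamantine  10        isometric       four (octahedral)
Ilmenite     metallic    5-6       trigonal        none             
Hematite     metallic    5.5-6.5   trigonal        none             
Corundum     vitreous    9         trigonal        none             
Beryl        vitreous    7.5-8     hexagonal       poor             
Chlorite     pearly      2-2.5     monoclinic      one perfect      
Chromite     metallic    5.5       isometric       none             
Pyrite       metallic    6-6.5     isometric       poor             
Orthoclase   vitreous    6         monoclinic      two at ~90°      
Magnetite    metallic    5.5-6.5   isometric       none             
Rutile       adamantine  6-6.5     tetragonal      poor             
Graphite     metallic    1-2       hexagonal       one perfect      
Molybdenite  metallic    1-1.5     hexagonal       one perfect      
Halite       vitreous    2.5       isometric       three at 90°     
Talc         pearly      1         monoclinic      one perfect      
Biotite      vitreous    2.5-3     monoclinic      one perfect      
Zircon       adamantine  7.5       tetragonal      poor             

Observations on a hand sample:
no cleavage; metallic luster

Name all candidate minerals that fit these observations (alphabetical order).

No cleavage — Ilmenite, Hematite, Corundum, Chromite, Magnetite remain.
Metallic luster is inconsistent with Corundum.
Remaining candidates: Chromite, Hematite, Ilmenite, Magnetite.

Chromite, Hematite, Ilmenite, Magnetite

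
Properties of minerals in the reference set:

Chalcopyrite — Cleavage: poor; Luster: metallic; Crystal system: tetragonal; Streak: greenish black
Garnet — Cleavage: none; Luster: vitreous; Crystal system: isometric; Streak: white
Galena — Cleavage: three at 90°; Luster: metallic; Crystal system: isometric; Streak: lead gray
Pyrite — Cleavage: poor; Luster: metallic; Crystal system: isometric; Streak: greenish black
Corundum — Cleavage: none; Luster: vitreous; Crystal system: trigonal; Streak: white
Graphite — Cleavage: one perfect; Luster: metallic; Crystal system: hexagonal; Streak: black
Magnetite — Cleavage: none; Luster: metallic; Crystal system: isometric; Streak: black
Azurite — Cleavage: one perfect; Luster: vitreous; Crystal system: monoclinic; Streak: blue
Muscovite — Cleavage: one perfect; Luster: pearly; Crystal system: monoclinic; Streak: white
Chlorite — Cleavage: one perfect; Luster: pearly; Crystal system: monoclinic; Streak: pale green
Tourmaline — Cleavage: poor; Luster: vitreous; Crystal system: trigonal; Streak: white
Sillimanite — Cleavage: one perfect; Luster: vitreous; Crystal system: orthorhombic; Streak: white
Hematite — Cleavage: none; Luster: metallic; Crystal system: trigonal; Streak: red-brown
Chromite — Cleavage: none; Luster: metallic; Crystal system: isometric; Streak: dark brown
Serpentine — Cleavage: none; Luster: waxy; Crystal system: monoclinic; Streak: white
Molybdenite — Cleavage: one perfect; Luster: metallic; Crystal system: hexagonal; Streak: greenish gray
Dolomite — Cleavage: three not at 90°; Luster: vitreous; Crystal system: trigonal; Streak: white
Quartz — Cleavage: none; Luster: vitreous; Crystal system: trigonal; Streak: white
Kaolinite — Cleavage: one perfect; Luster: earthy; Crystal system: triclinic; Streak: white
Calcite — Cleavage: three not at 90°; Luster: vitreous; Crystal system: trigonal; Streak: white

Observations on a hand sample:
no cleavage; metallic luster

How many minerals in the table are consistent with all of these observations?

No cleavage: only Garnet, Corundum, Magnetite, Hematite, Chromite, Serpentine, Quartz remain.
Metallic luster: leaves Magnetite, Hematite, Chromite.
Consistent with every observation: Chromite, Hematite, Magnetite.
That is 3 minerals.

3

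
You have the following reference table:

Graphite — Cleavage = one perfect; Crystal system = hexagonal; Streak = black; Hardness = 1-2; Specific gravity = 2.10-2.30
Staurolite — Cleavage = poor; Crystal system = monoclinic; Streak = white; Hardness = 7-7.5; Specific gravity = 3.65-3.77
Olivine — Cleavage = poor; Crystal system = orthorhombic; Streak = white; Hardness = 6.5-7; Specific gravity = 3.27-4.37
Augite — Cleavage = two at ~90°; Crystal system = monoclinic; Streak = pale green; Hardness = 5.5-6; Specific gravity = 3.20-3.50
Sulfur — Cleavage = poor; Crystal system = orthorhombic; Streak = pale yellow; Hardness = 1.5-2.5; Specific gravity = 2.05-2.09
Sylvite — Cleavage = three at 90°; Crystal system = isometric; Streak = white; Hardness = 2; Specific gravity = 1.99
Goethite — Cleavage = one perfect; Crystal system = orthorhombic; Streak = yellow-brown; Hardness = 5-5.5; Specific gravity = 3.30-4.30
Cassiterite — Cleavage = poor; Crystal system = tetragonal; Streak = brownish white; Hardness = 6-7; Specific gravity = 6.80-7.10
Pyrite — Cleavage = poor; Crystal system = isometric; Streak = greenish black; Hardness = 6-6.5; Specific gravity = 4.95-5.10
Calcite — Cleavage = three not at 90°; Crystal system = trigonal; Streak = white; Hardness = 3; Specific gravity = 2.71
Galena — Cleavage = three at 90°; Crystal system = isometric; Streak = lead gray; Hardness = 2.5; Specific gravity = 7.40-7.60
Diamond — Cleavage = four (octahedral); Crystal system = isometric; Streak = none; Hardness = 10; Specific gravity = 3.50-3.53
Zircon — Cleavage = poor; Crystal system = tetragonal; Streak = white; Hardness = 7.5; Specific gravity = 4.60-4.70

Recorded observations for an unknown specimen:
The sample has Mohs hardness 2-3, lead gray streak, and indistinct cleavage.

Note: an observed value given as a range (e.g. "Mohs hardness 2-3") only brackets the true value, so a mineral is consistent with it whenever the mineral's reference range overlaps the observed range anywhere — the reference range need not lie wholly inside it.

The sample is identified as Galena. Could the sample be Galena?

No

Mohs hardness 2-3 — matches Galena (hardness 2.5).
Lead gray streak — matches Galena (lead gray streak).
Indistinct cleavage — Galena has cleavage three at 90°; which does not match.
Cleavage alone is enough to reject Galena.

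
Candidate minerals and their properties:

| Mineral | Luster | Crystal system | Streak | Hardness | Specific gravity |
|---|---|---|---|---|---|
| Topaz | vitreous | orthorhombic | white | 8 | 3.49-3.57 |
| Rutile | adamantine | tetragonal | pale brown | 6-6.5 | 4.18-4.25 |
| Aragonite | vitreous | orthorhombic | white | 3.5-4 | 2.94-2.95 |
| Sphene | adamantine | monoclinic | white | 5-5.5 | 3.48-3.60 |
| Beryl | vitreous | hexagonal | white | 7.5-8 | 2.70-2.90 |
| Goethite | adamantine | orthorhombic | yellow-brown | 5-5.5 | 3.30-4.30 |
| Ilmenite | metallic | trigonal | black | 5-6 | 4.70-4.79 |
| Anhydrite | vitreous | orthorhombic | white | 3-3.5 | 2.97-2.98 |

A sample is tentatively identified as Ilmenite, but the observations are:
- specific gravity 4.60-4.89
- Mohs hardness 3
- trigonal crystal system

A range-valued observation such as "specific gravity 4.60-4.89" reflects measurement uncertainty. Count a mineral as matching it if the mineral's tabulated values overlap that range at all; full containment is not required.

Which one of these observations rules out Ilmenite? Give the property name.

hardness

Specific gravity 4.60-4.89: Ilmenite has SG 4.70-4.79 — within range.
Mohs hardness 3: Ilmenite has hardness 5-6 — outside the reference range.
Trigonal crystal system: Ilmenite has trigonal system — within range.
The hardness is the one property that does not fit.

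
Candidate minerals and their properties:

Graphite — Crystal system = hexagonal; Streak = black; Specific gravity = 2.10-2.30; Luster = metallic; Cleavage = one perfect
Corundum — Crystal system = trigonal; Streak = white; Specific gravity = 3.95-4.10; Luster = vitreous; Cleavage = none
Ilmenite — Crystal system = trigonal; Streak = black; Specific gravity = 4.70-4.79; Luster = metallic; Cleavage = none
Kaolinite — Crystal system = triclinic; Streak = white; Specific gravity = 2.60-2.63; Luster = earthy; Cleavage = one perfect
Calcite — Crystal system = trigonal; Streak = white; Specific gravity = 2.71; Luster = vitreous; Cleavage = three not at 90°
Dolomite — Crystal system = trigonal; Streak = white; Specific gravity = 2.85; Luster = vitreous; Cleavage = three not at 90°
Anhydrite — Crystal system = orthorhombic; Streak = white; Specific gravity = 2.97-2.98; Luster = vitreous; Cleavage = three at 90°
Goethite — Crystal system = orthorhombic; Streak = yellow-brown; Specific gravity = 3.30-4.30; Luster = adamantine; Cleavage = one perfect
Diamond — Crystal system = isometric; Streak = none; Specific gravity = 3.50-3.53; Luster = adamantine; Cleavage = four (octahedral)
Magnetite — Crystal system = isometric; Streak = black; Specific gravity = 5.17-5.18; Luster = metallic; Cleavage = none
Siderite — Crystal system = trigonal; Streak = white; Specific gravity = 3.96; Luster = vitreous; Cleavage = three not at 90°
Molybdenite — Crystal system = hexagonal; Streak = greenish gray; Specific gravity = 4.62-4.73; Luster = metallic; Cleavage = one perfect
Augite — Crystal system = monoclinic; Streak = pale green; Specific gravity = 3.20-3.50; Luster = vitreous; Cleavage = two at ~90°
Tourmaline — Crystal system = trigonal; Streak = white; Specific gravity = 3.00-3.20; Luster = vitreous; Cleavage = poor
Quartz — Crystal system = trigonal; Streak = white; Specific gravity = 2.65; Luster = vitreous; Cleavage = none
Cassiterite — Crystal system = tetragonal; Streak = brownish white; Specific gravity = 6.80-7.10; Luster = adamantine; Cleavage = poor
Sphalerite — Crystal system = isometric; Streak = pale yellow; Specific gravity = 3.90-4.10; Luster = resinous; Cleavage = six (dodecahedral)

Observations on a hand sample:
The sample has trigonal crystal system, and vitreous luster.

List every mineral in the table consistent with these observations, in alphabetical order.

Calcite, Corundum, Dolomite, Quartz, Siderite, Tourmaline

Trigonal crystal system — leaves Corundum, Ilmenite, Calcite, Dolomite, Siderite, Tourmaline, Quartz.
Vitreous luster eliminates Ilmenite.
The minerals that satisfy all observations are Calcite, Corundum, Dolomite, Quartz, Siderite, Tourmaline.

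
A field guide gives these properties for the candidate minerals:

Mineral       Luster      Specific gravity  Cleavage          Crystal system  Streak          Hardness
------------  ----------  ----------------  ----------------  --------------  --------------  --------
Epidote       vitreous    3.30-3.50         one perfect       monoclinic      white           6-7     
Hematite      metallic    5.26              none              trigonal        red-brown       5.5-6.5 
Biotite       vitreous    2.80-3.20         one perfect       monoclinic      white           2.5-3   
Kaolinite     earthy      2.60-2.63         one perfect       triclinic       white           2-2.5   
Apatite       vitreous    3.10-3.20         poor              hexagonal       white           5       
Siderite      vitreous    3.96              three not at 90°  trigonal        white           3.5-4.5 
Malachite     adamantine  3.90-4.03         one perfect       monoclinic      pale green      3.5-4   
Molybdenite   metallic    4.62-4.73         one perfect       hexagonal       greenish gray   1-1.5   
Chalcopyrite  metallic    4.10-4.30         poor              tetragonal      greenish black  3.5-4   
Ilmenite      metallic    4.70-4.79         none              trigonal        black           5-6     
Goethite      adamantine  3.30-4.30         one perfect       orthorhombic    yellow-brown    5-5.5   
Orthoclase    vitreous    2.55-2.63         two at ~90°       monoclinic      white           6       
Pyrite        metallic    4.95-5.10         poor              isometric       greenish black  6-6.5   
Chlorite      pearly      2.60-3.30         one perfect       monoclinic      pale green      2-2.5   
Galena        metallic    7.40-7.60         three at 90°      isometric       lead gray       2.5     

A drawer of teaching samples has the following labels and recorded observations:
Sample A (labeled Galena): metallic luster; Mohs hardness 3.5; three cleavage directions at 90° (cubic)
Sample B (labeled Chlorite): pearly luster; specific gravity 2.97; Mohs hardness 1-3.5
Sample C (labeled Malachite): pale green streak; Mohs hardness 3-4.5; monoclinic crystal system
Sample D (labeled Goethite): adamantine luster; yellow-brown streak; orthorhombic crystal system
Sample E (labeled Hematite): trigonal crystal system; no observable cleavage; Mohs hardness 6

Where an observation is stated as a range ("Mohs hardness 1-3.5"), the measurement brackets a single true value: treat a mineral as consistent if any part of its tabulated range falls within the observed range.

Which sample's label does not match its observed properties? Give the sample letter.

A

Sample A: Mohs hardness 3.5 is outside the reference for Galena (hardness 2.5) — mislabeled.
Sample B: all recorded properties match Chlorite.
Sample C: all recorded properties match Malachite.
Sample D: all recorded properties match Goethite.
Sample E: all recorded properties match Hematite.
Sample A is the mislabeled one.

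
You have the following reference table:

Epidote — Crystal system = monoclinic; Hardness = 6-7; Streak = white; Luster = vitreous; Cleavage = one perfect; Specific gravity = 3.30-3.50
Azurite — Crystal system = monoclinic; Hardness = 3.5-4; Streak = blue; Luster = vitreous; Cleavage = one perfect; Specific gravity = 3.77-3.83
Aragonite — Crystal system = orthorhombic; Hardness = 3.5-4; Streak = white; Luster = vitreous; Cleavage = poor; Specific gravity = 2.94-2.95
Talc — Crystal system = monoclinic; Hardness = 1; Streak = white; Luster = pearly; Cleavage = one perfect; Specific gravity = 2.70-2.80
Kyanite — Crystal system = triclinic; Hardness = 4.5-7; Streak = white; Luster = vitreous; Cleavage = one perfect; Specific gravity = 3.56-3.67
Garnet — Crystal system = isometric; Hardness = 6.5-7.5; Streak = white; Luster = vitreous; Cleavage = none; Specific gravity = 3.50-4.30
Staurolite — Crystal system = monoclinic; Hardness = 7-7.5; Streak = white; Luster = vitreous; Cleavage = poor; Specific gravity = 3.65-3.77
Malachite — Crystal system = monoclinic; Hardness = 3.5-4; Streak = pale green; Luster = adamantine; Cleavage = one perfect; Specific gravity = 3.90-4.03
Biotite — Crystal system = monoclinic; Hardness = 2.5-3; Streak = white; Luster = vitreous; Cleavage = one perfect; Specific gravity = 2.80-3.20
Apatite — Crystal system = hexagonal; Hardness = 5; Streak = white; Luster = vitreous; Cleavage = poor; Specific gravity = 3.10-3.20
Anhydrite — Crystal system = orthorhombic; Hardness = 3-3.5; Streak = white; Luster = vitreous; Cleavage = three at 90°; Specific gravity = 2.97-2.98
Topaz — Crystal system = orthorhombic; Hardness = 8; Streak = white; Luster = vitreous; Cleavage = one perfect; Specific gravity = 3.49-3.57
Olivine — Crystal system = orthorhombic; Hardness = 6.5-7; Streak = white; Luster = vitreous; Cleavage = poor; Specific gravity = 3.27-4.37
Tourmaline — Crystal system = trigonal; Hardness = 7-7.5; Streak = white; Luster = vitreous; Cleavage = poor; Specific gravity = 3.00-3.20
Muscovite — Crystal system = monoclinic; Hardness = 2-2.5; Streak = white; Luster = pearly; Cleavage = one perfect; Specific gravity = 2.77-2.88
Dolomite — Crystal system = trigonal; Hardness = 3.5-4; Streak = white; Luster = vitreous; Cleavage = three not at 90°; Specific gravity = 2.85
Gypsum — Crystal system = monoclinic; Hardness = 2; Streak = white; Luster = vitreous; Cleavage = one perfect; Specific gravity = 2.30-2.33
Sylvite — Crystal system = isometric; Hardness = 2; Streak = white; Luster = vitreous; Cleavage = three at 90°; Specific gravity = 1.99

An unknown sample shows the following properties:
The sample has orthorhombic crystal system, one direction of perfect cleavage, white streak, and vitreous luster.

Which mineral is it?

Topaz

Orthorhombic crystal system: leaves Aragonite, Anhydrite, Topaz, Olivine.
One direction of perfect cleavage: Topaz remains.
White streak: all remaining candidates fit.
Vitreous luster: consistent with all remaining minerals.
Topaz is the sole remaining match.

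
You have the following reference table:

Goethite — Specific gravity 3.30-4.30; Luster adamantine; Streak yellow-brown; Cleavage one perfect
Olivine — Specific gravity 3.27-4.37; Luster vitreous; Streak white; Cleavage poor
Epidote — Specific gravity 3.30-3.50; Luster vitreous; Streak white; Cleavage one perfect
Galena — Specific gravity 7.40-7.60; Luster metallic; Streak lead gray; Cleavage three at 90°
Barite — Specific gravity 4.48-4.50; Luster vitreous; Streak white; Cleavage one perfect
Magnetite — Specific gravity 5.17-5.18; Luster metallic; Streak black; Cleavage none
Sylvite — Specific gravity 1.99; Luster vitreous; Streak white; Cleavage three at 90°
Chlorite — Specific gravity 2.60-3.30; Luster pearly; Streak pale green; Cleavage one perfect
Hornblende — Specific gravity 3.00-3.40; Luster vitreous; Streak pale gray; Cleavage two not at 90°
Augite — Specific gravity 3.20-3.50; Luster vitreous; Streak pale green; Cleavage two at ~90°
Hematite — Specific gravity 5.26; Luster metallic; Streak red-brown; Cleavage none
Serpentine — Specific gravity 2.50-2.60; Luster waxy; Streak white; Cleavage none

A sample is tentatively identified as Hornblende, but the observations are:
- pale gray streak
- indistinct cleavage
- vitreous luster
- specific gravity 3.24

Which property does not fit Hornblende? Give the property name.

Pale gray streak: Hornblende has pale gray streak — matches.
Indistinct cleavage: Hornblende has cleavage two not at 90° — outside the reference range.
Vitreous luster: Hornblende has vitreous luster — matches.
Specific gravity 3.24: Hornblende has SG 3.00-3.40 — matches.
Only the cleavage is inconsistent.

cleavage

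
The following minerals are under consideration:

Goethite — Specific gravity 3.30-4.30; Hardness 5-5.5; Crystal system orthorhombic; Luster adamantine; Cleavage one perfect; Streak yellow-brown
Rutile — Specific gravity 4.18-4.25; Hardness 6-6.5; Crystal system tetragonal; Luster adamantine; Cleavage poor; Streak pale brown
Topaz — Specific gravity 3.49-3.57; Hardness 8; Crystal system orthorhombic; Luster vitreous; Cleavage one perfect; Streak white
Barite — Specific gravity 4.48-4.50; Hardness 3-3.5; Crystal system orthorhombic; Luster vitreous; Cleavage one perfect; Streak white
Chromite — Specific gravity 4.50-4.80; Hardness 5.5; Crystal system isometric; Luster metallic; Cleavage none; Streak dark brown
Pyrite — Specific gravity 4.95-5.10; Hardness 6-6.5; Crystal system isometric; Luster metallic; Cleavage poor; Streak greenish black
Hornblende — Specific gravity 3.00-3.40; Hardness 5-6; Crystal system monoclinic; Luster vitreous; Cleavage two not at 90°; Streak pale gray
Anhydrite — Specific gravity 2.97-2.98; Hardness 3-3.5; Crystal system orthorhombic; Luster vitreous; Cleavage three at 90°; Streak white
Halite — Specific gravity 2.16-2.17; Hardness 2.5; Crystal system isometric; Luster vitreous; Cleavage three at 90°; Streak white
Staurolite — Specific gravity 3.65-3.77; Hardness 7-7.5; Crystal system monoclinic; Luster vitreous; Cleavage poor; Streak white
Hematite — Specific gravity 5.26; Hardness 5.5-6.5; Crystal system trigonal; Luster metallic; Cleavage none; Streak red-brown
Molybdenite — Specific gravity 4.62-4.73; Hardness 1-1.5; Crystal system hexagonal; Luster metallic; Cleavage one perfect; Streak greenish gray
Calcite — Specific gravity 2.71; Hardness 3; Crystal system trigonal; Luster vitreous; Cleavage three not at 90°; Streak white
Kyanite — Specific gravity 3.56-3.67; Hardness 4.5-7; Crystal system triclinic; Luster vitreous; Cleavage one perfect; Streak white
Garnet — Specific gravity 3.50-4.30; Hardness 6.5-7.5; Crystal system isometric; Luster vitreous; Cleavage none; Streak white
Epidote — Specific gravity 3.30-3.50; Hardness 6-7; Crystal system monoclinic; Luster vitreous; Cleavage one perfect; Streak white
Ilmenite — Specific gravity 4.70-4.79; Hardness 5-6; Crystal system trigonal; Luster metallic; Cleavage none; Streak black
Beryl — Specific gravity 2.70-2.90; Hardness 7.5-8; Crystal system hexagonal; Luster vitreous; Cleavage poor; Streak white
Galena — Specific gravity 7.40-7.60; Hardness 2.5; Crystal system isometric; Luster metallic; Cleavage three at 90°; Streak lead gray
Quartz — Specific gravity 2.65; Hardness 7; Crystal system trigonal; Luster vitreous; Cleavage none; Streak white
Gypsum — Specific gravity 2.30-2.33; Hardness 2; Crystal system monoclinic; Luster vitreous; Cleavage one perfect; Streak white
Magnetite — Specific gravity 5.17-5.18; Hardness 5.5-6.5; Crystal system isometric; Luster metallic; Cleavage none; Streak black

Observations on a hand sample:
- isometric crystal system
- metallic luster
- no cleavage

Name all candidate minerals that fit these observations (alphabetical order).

Isometric crystal system — narrows the field to Chromite, Pyrite, Halite, Garnet, Galena, Magnetite.
Metallic luster eliminates Halite, Garnet.
No cleavage rules out Pyrite, Galena.
Remaining candidates: Chromite, Magnetite.

Chromite, Magnetite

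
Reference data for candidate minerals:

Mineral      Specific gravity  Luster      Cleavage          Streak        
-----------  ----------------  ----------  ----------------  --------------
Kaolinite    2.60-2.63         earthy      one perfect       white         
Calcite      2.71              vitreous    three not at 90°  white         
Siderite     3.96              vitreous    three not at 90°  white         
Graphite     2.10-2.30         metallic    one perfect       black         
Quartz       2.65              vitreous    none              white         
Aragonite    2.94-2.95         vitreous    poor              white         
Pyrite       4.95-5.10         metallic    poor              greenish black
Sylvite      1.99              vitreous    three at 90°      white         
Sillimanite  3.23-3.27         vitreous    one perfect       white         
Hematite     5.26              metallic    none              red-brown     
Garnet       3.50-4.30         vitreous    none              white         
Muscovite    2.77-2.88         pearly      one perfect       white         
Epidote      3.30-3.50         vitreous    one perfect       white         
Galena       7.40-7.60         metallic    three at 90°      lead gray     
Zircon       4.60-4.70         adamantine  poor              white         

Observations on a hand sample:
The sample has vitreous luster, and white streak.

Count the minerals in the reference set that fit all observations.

Vitreous luster — leaves Calcite, Siderite, Quartz, Aragonite, Sylvite, Sillimanite, Garnet, Epidote.
White streak — every remaining candidate is consistent.
Consistent with every observation: Aragonite, Calcite, Epidote, Garnet, Quartz, Siderite, Sillimanite, Sylvite.
That is 8 minerals.

8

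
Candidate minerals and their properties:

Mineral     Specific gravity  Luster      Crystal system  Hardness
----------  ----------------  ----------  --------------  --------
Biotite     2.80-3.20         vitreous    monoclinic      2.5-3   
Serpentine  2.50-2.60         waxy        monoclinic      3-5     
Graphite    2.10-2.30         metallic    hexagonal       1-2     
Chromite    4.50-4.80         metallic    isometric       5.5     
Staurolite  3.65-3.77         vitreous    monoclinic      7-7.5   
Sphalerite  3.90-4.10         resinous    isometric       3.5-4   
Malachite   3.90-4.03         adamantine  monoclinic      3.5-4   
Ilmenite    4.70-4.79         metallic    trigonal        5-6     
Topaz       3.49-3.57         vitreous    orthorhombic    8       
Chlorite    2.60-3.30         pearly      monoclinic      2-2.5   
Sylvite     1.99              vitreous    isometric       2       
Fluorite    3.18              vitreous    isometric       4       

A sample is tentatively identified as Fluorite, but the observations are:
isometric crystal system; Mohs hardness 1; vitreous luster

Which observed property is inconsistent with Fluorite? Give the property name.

Isometric crystal system: Fluorite has isometric system — matches.
Mohs hardness 1: Fluorite has hardness 4 — outside the reference range.
Vitreous luster: Fluorite has vitreous luster — matches.
The hardness is the one property that does not fit.

hardness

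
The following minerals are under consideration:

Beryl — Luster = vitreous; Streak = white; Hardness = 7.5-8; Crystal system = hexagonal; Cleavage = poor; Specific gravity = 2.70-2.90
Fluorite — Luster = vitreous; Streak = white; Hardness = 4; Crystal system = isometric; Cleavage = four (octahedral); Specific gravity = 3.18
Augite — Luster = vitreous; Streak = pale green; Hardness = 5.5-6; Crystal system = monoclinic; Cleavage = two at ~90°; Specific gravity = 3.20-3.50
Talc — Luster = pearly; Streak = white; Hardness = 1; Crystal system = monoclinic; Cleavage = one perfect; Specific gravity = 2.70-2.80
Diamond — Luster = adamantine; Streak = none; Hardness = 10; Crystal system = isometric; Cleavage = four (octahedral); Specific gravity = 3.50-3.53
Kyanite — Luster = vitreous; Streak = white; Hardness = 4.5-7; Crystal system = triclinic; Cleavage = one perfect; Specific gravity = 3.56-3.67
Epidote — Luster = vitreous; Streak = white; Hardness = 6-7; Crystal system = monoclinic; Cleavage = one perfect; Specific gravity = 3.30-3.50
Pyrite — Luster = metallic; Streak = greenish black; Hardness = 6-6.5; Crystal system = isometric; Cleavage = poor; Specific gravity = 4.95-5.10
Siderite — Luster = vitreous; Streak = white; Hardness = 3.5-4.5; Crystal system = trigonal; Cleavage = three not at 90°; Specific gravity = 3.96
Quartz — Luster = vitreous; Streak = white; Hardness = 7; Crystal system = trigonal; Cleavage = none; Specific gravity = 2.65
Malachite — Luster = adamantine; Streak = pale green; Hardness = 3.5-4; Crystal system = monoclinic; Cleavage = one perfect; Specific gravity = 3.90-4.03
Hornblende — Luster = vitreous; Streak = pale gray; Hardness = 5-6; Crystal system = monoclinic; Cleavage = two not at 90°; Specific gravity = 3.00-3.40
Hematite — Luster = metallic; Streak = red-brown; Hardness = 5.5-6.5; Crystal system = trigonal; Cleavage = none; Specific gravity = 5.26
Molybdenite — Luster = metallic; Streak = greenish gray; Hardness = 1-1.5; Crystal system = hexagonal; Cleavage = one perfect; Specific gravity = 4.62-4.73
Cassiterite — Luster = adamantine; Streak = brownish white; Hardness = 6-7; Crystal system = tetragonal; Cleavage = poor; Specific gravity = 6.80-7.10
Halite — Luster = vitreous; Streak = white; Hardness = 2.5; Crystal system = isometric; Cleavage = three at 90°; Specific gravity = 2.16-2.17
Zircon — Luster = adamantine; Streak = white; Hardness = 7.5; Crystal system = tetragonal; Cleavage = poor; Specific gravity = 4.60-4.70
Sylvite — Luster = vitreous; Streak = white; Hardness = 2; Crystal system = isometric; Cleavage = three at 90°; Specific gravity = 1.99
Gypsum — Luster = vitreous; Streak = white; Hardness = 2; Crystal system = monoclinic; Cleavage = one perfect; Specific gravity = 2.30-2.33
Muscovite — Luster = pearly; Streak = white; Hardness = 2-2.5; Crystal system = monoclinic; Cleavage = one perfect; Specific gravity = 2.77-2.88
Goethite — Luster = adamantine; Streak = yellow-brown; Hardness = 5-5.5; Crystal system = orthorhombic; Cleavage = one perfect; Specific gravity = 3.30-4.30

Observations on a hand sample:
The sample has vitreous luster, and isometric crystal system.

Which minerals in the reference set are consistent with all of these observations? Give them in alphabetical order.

Vitreous luster: leaves Beryl, Fluorite, Augite, Kyanite, Epidote, Siderite, Quartz, Hornblende, Halite, Sylvite, Gypsum.
Isometric crystal system: only Fluorite, Halite, Sylvite remain.
Remaining candidates: Fluorite, Halite, Sylvite.

Fluorite, Halite, Sylvite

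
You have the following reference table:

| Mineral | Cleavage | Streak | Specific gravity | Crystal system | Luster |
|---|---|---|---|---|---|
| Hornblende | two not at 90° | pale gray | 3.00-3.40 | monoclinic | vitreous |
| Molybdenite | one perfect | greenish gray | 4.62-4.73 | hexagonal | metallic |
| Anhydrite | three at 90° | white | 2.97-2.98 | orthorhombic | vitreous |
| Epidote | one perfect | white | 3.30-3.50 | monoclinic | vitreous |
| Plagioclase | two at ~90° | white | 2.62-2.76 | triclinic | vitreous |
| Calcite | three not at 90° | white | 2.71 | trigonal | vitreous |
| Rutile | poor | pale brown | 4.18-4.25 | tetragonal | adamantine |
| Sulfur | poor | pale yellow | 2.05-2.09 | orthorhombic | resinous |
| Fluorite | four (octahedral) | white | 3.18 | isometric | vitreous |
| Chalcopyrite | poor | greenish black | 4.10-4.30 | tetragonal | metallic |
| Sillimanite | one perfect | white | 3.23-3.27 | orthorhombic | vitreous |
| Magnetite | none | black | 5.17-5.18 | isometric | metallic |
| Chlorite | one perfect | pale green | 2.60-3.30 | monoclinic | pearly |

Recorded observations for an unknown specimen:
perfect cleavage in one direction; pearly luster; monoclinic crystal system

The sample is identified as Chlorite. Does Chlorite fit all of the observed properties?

Yes

Perfect cleavage in one direction — fits Chlorite (cleavage one perfect).
Pearly luster — fits Chlorite (pearly luster).
Monoclinic crystal system — fits Chlorite (monoclinic system).
Every observed property is compatible with the reference values for Chlorite.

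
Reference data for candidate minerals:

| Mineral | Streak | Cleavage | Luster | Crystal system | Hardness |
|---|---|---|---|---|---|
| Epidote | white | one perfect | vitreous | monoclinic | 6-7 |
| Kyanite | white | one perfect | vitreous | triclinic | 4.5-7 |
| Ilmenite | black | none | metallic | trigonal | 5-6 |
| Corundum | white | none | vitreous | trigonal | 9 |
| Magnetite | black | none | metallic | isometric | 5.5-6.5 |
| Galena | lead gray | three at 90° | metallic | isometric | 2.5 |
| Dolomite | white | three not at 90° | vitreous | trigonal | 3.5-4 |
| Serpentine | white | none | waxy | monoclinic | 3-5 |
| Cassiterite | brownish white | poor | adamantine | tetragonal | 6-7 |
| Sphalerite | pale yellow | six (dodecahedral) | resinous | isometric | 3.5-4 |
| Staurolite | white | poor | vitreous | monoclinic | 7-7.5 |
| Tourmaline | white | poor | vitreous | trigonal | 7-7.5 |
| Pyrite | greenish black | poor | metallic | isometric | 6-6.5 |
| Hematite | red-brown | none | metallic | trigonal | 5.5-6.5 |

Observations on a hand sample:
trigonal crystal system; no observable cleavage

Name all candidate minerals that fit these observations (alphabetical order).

Trigonal crystal system — narrows the field to Ilmenite, Corundum, Dolomite, Tourmaline, Hematite.
No observable cleavage rules out Dolomite, Tourmaline.
Consistent with every observation: Corundum, Hematite, Ilmenite.

Corundum, Hematite, Ilmenite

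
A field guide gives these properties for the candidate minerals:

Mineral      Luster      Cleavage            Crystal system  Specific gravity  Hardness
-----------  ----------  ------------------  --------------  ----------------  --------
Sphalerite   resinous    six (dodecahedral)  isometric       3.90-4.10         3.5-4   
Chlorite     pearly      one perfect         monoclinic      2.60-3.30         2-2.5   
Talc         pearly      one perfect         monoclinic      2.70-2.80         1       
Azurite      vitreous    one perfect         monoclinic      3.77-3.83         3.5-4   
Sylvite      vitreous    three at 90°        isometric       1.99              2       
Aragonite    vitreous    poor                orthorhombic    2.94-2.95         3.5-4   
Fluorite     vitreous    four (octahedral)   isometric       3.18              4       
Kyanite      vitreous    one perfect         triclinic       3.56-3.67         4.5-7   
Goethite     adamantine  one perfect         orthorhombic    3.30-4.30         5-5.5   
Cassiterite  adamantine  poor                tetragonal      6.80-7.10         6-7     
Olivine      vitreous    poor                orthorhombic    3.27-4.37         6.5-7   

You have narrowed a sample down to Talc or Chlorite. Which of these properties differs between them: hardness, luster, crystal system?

Hardness: Talc 1, Chlorite 2-2.5 — these differ.
Luster: both pearly — shared.
Crystal system: both monoclinic — shared.
Of the listed properties, hardness is the one that separates them.

hardness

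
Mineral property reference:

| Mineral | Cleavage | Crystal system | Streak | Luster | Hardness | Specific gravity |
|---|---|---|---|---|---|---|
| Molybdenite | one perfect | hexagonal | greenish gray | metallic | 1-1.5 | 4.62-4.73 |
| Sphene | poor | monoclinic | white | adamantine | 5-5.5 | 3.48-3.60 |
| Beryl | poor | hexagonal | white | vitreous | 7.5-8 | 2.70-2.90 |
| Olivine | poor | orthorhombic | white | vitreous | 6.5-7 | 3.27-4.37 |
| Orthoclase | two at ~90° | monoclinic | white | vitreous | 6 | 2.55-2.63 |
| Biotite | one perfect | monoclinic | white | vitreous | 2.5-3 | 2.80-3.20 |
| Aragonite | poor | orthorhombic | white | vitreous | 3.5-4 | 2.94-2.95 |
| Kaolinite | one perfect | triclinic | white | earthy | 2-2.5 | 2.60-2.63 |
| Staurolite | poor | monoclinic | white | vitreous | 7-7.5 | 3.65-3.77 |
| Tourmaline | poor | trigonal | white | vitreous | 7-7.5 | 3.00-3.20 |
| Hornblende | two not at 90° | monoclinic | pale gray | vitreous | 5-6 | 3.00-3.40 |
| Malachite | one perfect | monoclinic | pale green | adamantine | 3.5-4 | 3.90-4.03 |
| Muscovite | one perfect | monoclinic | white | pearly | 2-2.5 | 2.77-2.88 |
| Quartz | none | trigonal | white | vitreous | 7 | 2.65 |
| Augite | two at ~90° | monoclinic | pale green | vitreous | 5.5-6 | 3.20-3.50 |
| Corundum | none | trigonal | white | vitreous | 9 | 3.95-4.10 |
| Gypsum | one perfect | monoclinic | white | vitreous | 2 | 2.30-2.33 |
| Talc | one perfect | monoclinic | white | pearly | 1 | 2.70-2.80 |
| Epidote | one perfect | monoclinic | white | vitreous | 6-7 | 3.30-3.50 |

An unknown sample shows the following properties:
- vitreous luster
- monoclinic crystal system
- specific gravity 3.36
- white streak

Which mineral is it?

Epidote

Vitreous luster eliminates Molybdenite, Sphene, Kaolinite, Malachite, Muscovite, Talc.
Monoclinic crystal system excludes Beryl, Olivine, Aragonite, Tourmaline, Quartz, Corundum.
Specific gravity 3.36 — Hornblende, Augite, Epidote remain.
White streak — leaves Epidote.
The only mineral consistent with every observation is Epidote.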